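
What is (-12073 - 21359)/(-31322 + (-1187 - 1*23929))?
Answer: 16716/28219 ≈ 0.59237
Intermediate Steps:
(-12073 - 21359)/(-31322 + (-1187 - 1*23929)) = -33432/(-31322 + (-1187 - 23929)) = -33432/(-31322 - 25116) = -33432/(-56438) = -33432*(-1/56438) = 16716/28219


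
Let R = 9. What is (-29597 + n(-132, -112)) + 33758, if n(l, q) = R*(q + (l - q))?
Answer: 2973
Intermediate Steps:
n(l, q) = 9*l (n(l, q) = 9*(q + (l - q)) = 9*l)
(-29597 + n(-132, -112)) + 33758 = (-29597 + 9*(-132)) + 33758 = (-29597 - 1188) + 33758 = -30785 + 33758 = 2973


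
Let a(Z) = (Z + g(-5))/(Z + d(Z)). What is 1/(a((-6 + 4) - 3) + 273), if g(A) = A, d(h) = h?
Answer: 1/274 ≈ 0.0036496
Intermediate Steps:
a(Z) = (-5 + Z)/(2*Z) (a(Z) = (Z - 5)/(Z + Z) = (-5 + Z)/((2*Z)) = (-5 + Z)*(1/(2*Z)) = (-5 + Z)/(2*Z))
1/(a((-6 + 4) - 3) + 273) = 1/((-5 + ((-6 + 4) - 3))/(2*((-6 + 4) - 3)) + 273) = 1/((-5 + (-2 - 3))/(2*(-2 - 3)) + 273) = 1/((½)*(-5 - 5)/(-5) + 273) = 1/((½)*(-⅕)*(-10) + 273) = 1/(1 + 273) = 1/274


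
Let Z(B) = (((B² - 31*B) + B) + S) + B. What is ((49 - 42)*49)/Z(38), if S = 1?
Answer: 1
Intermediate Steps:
Z(B) = 1 + B² - 29*B (Z(B) = (((B² - 31*B) + B) + 1) + B = ((B² - 30*B) + 1) + B = (1 + B² - 30*B) + B = 1 + B² - 29*B)
((49 - 42)*49)/Z(38) = ((49 - 42)*49)/(1 + 38² - 29*38) = (7*49)/(1 + 1444 - 1102) = 343/343 = 343*(1/343) = 1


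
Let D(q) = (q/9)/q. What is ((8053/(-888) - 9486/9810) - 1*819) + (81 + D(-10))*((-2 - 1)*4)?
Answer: -290758167/161320 ≈ -1802.4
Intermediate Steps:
D(q) = ⅑ (D(q) = (q*(⅑))/q = (q/9)/q = ⅑)
((8053/(-888) - 9486/9810) - 1*819) + (81 + D(-10))*((-2 - 1)*4) = ((8053/(-888) - 9486/9810) - 1*819) + (81 + ⅑)*((-2 - 1)*4) = ((8053*(-1/888) - 9486*1/9810) - 819) + 730*(-3*4)/9 = ((-8053/888 - 527/545) - 819) + (730/9)*(-12) = (-4856861/483960 - 819) - 2920/3 = -401220101/483960 - 2920/3 = -290758167/161320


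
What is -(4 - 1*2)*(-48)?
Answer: 96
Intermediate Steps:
-(4 - 1*2)*(-48) = -(4 - 2)*(-48) = -2*(-48) = -1*(-96) = 96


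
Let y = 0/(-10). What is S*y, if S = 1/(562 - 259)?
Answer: 0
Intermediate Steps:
S = 1/303 ≈ 0.0033003
y = 0 (y = 0*(-⅒) = 0)
S*y = (1/303)*0 = 0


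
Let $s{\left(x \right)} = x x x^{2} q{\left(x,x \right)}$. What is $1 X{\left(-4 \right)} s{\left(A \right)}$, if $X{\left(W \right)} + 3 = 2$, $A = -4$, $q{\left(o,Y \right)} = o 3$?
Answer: $3072$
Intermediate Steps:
$q{\left(o,Y \right)} = 3 o$
$X{\left(W \right)} = -1$ ($X{\left(W \right)} = -3 + 2 = -1$)
$s{\left(x \right)} = 3 x^{5}$ ($s{\left(x \right)} = x x x^{2} \cdot 3 x = x x^{3} \cdot 3 x = x^{4} \cdot 3 x = 3 x^{5}$)
$1 X{\left(-4 \right)} s{\left(A \right)} = 1 \left(-1\right) 3 \left(-4\right)^{5} = - 3 \left(-1024\right) = \left(-1\right) \left(-3072\right) = 3072$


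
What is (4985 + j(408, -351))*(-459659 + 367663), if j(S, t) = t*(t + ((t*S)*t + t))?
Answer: 1623096230262316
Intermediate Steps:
j(S, t) = t*(2*t + S*t**2) (j(S, t) = t*(t + ((S*t)*t + t)) = t*(t + (S*t**2 + t)) = t*(t + (t + S*t**2)) = t*(2*t + S*t**2))
(4985 + j(408, -351))*(-459659 + 367663) = (4985 + (-351)**2*(2 + 408*(-351)))*(-459659 + 367663) = (4985 + 123201*(2 - 143208))*(-91996) = (4985 + 123201*(-143206))*(-91996) = (4985 - 17643122406)*(-91996) = -17643117421*(-91996) = 1623096230262316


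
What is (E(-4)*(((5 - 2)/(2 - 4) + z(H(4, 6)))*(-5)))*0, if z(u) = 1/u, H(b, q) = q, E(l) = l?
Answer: 0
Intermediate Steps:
(E(-4)*(((5 - 2)/(2 - 4) + z(H(4, 6)))*(-5)))*0 = -4*((5 - 2)/(2 - 4) + 1/6)*(-5)*0 = -4*(3/(-2) + ⅙)*(-5)*0 = -4*(3*(-½) + ⅙)*(-5)*0 = -4*(-3/2 + ⅙)*(-5)*0 = -(-16)*(-5)/3*0 = -4*20/3*0 = -80/3*0 = 0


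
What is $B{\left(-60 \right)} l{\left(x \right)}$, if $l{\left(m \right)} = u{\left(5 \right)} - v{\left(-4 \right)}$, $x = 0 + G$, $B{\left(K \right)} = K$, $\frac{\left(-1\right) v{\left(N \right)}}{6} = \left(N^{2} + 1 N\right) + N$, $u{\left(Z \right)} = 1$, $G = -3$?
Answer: $-2940$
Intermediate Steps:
$v{\left(N \right)} = - 12 N - 6 N^{2}$ ($v{\left(N \right)} = - 6 \left(\left(N^{2} + 1 N\right) + N\right) = - 6 \left(\left(N^{2} + N\right) + N\right) = - 6 \left(\left(N + N^{2}\right) + N\right) = - 6 \left(N^{2} + 2 N\right) = - 12 N - 6 N^{2}$)
$x = -3$ ($x = 0 - 3 = -3$)
$l{\left(m \right)} = 49$ ($l{\left(m \right)} = 1 - \left(-6\right) \left(-4\right) \left(2 - 4\right) = 1 - \left(-6\right) \left(-4\right) \left(-2\right) = 1 - -48 = 1 + 48 = 49$)
$B{\left(-60 \right)} l{\left(x \right)} = \left(-60\right) 49 = -2940$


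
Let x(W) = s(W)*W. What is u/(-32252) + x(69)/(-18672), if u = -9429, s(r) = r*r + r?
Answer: -440523573/25092056 ≈ -17.556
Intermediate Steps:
s(r) = r + r**2 (s(r) = r**2 + r = r + r**2)
x(W) = W**2*(1 + W) (x(W) = (W*(1 + W))*W = W**2*(1 + W))
u/(-32252) + x(69)/(-18672) = -9429/(-32252) + (69**2*(1 + 69))/(-18672) = -9429*(-1/32252) + (4761*70)*(-1/18672) = 9429/32252 + 333270*(-1/18672) = 9429/32252 - 55545/3112 = -440523573/25092056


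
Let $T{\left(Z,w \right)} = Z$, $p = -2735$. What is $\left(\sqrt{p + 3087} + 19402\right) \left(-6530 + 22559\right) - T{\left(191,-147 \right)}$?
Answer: $310994467 + 64116 \sqrt{22} \approx 3.1129 \cdot 10^{8}$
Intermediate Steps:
$\left(\sqrt{p + 3087} + 19402\right) \left(-6530 + 22559\right) - T{\left(191,-147 \right)} = \left(\sqrt{-2735 + 3087} + 19402\right) \left(-6530 + 22559\right) - 191 = \left(\sqrt{352} + 19402\right) 16029 - 191 = \left(4 \sqrt{22} + 19402\right) 16029 - 191 = \left(19402 + 4 \sqrt{22}\right) 16029 - 191 = \left(310994658 + 64116 \sqrt{22}\right) - 191 = 310994467 + 64116 \sqrt{22}$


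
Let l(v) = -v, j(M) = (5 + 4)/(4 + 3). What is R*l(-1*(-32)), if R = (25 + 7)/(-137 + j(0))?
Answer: 3584/475 ≈ 7.5453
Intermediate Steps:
j(M) = 9/7
R = -112/475 (R = (25 + 7)/(-137 + 9/7) = 32/(-950/7) = 32*(-7/950) = -112/475 ≈ -0.23579)
R*l(-1*(-32)) = -(-112)*(-1*(-32))/475 = -(-112)*32/475 = -112/475*(-32) = 3584/475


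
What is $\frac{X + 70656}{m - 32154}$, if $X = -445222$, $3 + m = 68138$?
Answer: $- \frac{374566}{35981} \approx -10.41$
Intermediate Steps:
$m = 68135$ ($m = -3 + 68138 = 68135$)
$\frac{X + 70656}{m - 32154} = \frac{-445222 + 70656}{68135 - 32154} = - \frac{374566}{35981}$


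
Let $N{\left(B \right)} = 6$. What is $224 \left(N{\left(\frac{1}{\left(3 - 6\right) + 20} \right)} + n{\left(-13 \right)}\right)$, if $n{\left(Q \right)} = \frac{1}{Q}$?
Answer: $\frac{17248}{13} \approx 1326.8$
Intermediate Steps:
$224 \left(N{\left(\frac{1}{\left(3 - 6\right) + 20} \right)} + n{\left(-13 \right)}\right) = 224 \left(6 + \frac{1}{-13}\right) = 224 \left(6 - \frac{1}{13}\right) = 224 \cdot \frac{77}{13} = \frac{17248}{13}$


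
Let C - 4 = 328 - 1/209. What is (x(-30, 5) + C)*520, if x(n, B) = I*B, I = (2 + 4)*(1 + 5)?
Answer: 55643640/209 ≈ 2.6624e+5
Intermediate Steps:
I = 36 (I = 6*6 = 36)
x(n, B) = 36*B
C = 69387/209 (C = 4 + (328 - 1/209) = 4 + 68551/209 = 69387/209 ≈ 332.00)
(x(-30, 5) + C)*520 = (36*5 + 69387/209)*520 = (180 + 69387/209)*520 = (107007/209)*520 = 55643640/209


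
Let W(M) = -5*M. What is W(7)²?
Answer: 1225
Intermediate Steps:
W(7)² = (-5*7)² = (-35)² = 1225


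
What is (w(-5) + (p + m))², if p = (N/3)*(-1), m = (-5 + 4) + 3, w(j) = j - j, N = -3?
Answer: 9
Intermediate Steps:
w(j) = 0
m = 2 (m = -1 + 3 = 2)
p = 1 (p = -3/3*(-1) = -3*⅓*(-1) = -1*(-1) = 1)
(w(-5) + (p + m))² = (0 + (1 + 2))² = (0 + 3)² = 3² = 9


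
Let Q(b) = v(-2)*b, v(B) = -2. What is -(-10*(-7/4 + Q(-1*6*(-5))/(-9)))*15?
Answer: 1475/2 ≈ 737.50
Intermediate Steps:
Q(b) = -2*b
-(-10*(-7/4 + Q(-1*6*(-5))/(-9)))*15 = -(-10*(-7/4 - 2*(-1*6)*(-5)/(-9)))*15 = -(-10*(-7*¼ - (-12)*(-5)*(-⅑)))*15 = -(-10*(-7/4 - 2*30*(-⅑)))*15 = -(-10*(-7/4 - 60*(-⅑)))*15 = -(-10*(-7/4 + 20/3))*15 = -(-10*59/12)*15 = -(-295)*15/6 = -1*(-1475/2) = 1475/2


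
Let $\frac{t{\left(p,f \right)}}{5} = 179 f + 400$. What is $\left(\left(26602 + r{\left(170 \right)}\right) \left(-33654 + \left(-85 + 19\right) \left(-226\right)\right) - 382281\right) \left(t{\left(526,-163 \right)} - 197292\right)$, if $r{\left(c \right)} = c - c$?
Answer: $170196336485589$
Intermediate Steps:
$r{\left(c \right)} = 0$
$t{\left(p,f \right)} = 2000 + 895 f$ ($t{\left(p,f \right)} = 5 \left(179 f + 400\right) = 5 \left(400 + 179 f\right) = 2000 + 895 f$)
$\left(\left(26602 + r{\left(170 \right)}\right) \left(-33654 + \left(-85 + 19\right) \left(-226\right)\right) - 382281\right) \left(t{\left(526,-163 \right)} - 197292\right) = \left(\left(26602 + 0\right) \left(-33654 + \left(-85 + 19\right) \left(-226\right)\right) - 382281\right) \left(\left(2000 + 895 \left(-163\right)\right) - 197292\right) = \left(26602 \left(-33654 - -14916\right) - 382281\right) \left(\left(2000 - 145885\right) - 197292\right) = \left(26602 \left(-33654 + 14916\right) - 382281\right) \left(-143885 - 197292\right) = \left(26602 \left(-18738\right) - 382281\right) \left(-341177\right) = \left(-498468276 - 382281\right) \left(-341177\right) = \left(-498850557\right) \left(-341177\right) = 170196336485589$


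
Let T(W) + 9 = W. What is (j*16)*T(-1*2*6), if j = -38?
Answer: 12768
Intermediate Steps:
T(W) = -9 + W
(j*16)*T(-1*2*6) = (-38*16)*(-9 - 1*2*6) = -608*(-9 - 2*6) = -608*(-9 - 12) = -608*(-21) = 12768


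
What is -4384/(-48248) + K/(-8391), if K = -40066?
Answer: 246236314/50606121 ≈ 4.8657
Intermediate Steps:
-4384/(-48248) + K/(-8391) = -4384/(-48248) - 40066/(-8391) = -4384*(-1/48248) - 40066*(-1/8391) = 548/6031 + 40066/8391 = 246236314/50606121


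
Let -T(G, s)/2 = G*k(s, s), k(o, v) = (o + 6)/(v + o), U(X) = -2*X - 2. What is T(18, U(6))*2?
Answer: -144/7 ≈ -20.571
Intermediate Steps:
U(X) = -2 - 2*X
k(o, v) = (6 + o)/(o + v)
T(G, s) = -G*(6 + s)/s (T(G, s) = -2*G*(6 + s)/(s + s) = -2*G*(6 + s)/((2*s)) = -2*G*(1/(2*s))*(6 + s) = -2*G*(6 + s)/(2*s) = -G*(6 + s)/s)
T(18, U(6))*2 = -1*18*(6 + (-2 - 2*6))/(-2 - 2*6)*2 = -1*18*(6 + (-2 - 12))/(-2 - 12)*2 = -1*18*(6 - 14)/(-14)*2 = -1*18*(-1/14)*(-8)*2 = -72/7*2 = -144/7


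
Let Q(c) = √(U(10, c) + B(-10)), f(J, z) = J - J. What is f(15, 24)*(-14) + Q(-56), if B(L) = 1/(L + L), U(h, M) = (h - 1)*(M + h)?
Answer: 91*I*√5/10 ≈ 20.348*I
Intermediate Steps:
U(h, M) = (-1 + h)*(M + h)
f(J, z) = 0
B(L) = 1/(2*L)
Q(c) = √(1799/20 + 9*c) (Q(c) = √((10² - c - 1*10 + c*10) + (½)/(-10)) = √((100 - c - 10 + 10*c) + (½)*(-⅒)) = √((90 + 9*c) - 1/20) = √(1799/20 + 9*c))
f(15, 24)*(-14) + Q(-56) = 0*(-14) + √(8995 + 900*(-56))/10 = 0 + √(8995 - 50400)/10 = 0 + √(-41405)/10 = 0 + (91*I*√5)/10 = 0 + 91*I*√5/10 = 91*I*√5/10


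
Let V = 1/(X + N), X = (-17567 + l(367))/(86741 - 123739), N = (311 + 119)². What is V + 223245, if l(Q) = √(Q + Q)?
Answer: 10447545945242422524209441/46798566350822285555 + 36998*√734/46798566350822285555 ≈ 2.2325e+5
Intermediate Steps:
l(Q) = √2*√Q (l(Q) = √(2*Q) = √2*√Q)
N = 184900 (N = 430² = 184900)
X = 17567/36998 - √734/36998 (X = (-17567 + √2*√367)/(86741 - 123739) = (-17567 + √734)/(-36998) = (-17567 + √734)*(-1/36998) = 17567/36998 - √734/36998 ≈ 0.47408)
V = 1/(6840947767/36998 - √734/36998) (V = 1/((17567/36998 - √734/36998) + 184900) = 1/(6840947767/36998 - √734/36998) ≈ 5.4083e-6)
V + 223245 = (253101385483466/46798566350822285555 + 36998*√734/46798566350822285555) + 223245 = 10447545945242422524209441/46798566350822285555 + 36998*√734/46798566350822285555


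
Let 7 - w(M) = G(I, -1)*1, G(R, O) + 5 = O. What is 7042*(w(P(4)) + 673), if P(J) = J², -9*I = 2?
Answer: 4830812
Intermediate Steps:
I = -2/9 (I = -⅑*2 = -2/9 ≈ -0.22222)
G(R, O) = -5 + O
w(M) = 13 (w(M) = 7 - (-5 - 1) = 7 - (-6) = 7 - 1*(-6) = 7 + 6 = 13)
7042*(w(P(4)) + 673) = 7042*(13 + 673) = 7042*686 = 4830812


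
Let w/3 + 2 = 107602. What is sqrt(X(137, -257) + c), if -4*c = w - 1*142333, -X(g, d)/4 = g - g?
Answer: 7*I*sqrt(3683)/2 ≈ 212.41*I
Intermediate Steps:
w = 322800 (w = -6 + 3*107602 = -6 + 322806 = 322800)
X(g, d) = 0 (X(g, d) = -4*(g - g) = -4*0 = 0)
c = -180467/4 (c = -(322800 - 1*142333)/4 = -(322800 - 142333)/4 = -1/4*180467 = -180467/4 ≈ -45117.)
sqrt(X(137, -257) + c) = sqrt(0 - 180467/4) = sqrt(-180467/4) = 7*I*sqrt(3683)/2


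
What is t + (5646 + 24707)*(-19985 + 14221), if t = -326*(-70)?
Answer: -174931872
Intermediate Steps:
t = 22820
t + (5646 + 24707)*(-19985 + 14221) = 22820 + (5646 + 24707)*(-19985 + 14221) = 22820 + 30353*(-5764) = 22820 - 174954692 = -174931872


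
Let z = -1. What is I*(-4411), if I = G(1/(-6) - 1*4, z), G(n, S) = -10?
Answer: 44110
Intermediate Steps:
I = -10
I*(-4411) = -10*(-4411) = 44110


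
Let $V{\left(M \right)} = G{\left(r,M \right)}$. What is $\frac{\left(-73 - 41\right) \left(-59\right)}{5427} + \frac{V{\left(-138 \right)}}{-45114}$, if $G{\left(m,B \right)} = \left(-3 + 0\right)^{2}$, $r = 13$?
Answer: $\frac{33709769}{27203742} \approx 1.2392$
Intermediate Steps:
$G{\left(m,B \right)} = 9$ ($G{\left(m,B \right)} = \left(-3\right)^{2} = 9$)
$V{\left(M \right)} = 9$
$\frac{\left(-73 - 41\right) \left(-59\right)}{5427} + \frac{V{\left(-138 \right)}}{-45114} = \frac{\left(-73 - 41\right) \left(-59\right)}{5427} + \frac{9}{-45114} = \left(-114\right) \left(-59\right) \frac{1}{5427} + 9 \left(- \frac{1}{45114}\right) = 6726 \cdot \frac{1}{5427} - \frac{3}{15038} = \frac{2242}{1809} - \frac{3}{15038} = \frac{33709769}{27203742}$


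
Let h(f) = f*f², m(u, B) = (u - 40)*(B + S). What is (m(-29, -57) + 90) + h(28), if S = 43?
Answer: 23008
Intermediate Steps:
m(u, B) = (-40 + u)*(43 + B) (m(u, B) = (u - 40)*(B + 43) = (-40 + u)*(43 + B))
h(f) = f³
(m(-29, -57) + 90) + h(28) = ((-1720 - 40*(-57) + 43*(-29) - 57*(-29)) + 90) + 28³ = ((-1720 + 2280 - 1247 + 1653) + 90) + 21952 = (966 + 90) + 21952 = 1056 + 21952 = 23008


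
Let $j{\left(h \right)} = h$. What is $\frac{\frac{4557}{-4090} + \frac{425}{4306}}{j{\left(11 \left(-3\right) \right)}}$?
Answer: $\frac{4471048}{145295205} \approx 0.030772$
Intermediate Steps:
$\frac{\frac{4557}{-4090} + \frac{425}{4306}}{j{\left(11 \left(-3\right) \right)}} = \frac{\frac{4557}{-4090} + \frac{425}{4306}}{11 \left(-3\right)} = \frac{4557 \left(- \frac{1}{4090}\right) + 425 \cdot \frac{1}{4306}}{-33} = \left(- \frac{4557}{4090} + \frac{425}{4306}\right) \left(- \frac{1}{33}\right) = \left(- \frac{4471048}{4402885}\right) \left(- \frac{1}{33}\right) = \frac{4471048}{145295205}$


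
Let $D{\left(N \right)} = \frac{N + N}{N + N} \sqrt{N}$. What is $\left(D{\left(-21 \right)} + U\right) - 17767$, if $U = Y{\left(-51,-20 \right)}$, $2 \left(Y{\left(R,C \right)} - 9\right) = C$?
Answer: $-17768 + i \sqrt{21} \approx -17768.0 + 4.5826 i$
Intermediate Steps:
$Y{\left(R,C \right)} = 9 + \frac{C}{2}$
$U = -1$ ($U = 9 + \frac{1}{2} \left(-20\right) = 9 - 10 = -1$)
$D{\left(N \right)} = \sqrt{N}$ ($D{\left(N \right)} = \frac{2 N}{2 N} \sqrt{N} = 2 N \frac{1}{2 N} \sqrt{N} = 1 \sqrt{N} = \sqrt{N}$)
$\left(D{\left(-21 \right)} + U\right) - 17767 = \left(\sqrt{-21} - 1\right) - 17767 = \left(i \sqrt{21} - 1\right) - 17767 = \left(-1 + i \sqrt{21}\right) - 17767 = -17768 + i \sqrt{21}$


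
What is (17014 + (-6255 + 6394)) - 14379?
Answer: 2774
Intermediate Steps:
(17014 + (-6255 + 6394)) - 14379 = (17014 + 139) - 14379 = 17153 - 14379 = 2774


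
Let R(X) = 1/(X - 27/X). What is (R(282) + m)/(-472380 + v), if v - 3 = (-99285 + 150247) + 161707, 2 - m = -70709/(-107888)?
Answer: -350388355/67498678479936 ≈ -5.1910e-6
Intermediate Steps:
m = 145067/107888 (m = 2 - (-70709)/(-107888) = 2 - (-70709)*(-1)/107888 = 2 - 1*70709/107888 = 2 - 70709/107888 = 145067/107888 ≈ 1.3446)
v = 212672 (v = 3 + ((-99285 + 150247) + 161707) = 3 + (50962 + 161707) = 3 + 212669 = 212672)
(R(282) + m)/(-472380 + v) = (282/(-27 + 282²) + 145067/107888)/(-472380 + 212672) = (282/(-27 + 79524) + 145067/107888)/(-259708) = (282/79497 + 145067/107888)*(-1/259708) = (282*(1/79497) + 145067/107888)*(-1/259708) = (94/26499 + 145067/107888)*(-1/259708) = (350388355/259902192)*(-1/259708) = -350388355/67498678479936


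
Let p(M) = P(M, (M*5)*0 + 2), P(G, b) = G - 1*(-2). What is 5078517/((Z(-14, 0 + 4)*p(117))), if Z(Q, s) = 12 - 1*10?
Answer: 5078517/238 ≈ 21338.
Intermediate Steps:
P(G, b) = 2 + G (P(G, b) = G + 2 = 2 + G)
Z(Q, s) = 2 (Z(Q, s) = 12 - 10 = 2)
p(M) = 2 + M
5078517/((Z(-14, 0 + 4)*p(117))) = 5078517/((2*(2 + 117))) = 5078517/((2*119)) = 5078517/238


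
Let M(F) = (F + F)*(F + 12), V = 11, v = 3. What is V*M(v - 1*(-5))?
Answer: 3520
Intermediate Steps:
M(F) = 2*F*(12 + F) (M(F) = (2*F)*(12 + F) = 2*F*(12 + F))
V*M(v - 1*(-5)) = 11*(2*(3 - 1*(-5))*(12 + (3 - 1*(-5)))) = 11*(2*(3 + 5)*(12 + (3 + 5))) = 11*(2*8*(12 + 8)) = 11*(2*8*20) = 11*320 = 3520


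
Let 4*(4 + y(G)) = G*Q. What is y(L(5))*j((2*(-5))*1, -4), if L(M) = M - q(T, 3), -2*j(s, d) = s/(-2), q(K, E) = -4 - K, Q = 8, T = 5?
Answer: -60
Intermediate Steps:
j(s, d) = s/4 (j(s, d) = -s/(2*(-2)) = -s*(-1)/(2*2) = -(-1)*s/4 = s/4)
L(M) = 9 + M (L(M) = M - (-4 - 1*5) = M - (-4 - 5) = M - 1*(-9) = M + 9 = 9 + M)
y(G) = -4 + 2*G (y(G) = -4 + (G*8)/4 = -4 + (8*G)/4 = -4 + 2*G)
y(L(5))*j((2*(-5))*1, -4) = (-4 + 2*(9 + 5))*(((2*(-5))*1)/4) = (-4 + 2*14)*((-10*1)/4) = (-4 + 28)*((1/4)*(-10)) = 24*(-5/2) = -60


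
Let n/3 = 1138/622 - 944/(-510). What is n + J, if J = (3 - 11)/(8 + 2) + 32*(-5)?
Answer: -3958861/26435 ≈ -149.76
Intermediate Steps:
n = 291887/26435 (n = 3*(1138/622 - 944/(-510)) = 3*(1138*(1/622) - 944*(-1/510)) = 3*(569/311 + 472/255) = 3*(291887/79305) = 291887/26435 ≈ 11.042)
J = -804/5 (J = -8/10 - 160 = -8*⅒ - 160 = -⅘ - 160 = -804/5 ≈ -160.80)
n + J = 291887/26435 - 804/5 = -3958861/26435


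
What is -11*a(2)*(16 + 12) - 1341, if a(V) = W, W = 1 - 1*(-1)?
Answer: -1957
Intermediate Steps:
W = 2 (W = 1 + 1 = 2)
a(V) = 2
-11*a(2)*(16 + 12) - 1341 = -22*(16 + 12) - 1341 = -22*28 - 1341 = -11*56 - 1341 = -616 - 1341 = -1957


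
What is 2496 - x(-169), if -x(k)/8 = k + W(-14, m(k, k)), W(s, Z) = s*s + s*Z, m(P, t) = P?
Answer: 21640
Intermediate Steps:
W(s, Z) = s² + Z*s
x(k) = -1568 + 104*k (x(k) = -8*(k - 14*(k - 14)) = -8*(k - 14*(-14 + k)) = -8*(k + (196 - 14*k)) = -8*(196 - 13*k) = -1568 + 104*k)
2496 - x(-169) = 2496 - (-1568 + 104*(-169)) = 2496 - (-1568 - 17576) = 2496 - 1*(-19144) = 2496 + 19144 = 21640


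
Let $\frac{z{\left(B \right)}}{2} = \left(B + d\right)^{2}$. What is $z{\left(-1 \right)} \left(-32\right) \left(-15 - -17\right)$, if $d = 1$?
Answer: $0$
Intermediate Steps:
$z{\left(B \right)} = 2 \left(1 + B\right)^{2}$ ($z{\left(B \right)} = 2 \left(B + 1\right)^{2} = 2 \left(1 + B\right)^{2}$)
$z{\left(-1 \right)} \left(-32\right) \left(-15 - -17\right) = 2 \left(1 - 1\right)^{2} \left(-32\right) \left(-15 - -17\right) = 2 \cdot 0^{2} \left(-32\right) \left(-15 + 17\right) = 2 \cdot 0 \left(-32\right) 2 = 0 \left(-32\right) 2 = 0 \cdot 2 = 0$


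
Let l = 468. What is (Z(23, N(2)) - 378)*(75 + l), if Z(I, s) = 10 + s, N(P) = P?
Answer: -198738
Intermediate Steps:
(Z(23, N(2)) - 378)*(75 + l) = ((10 + 2) - 378)*(75 + 468) = (12 - 378)*543 = -366*543 = -198738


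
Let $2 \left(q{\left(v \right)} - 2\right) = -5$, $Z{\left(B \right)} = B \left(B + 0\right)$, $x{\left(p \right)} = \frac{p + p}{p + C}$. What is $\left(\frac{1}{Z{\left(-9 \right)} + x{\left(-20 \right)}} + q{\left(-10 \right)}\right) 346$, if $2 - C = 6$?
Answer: $- \frac{20933}{124} \approx -168.81$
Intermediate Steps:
$C = -4$ ($C = 2 - 6 = -4$)
$x{\left(p \right)} = \frac{2 p}{-4 + p}$ ($x{\left(p \right)} = \frac{p + p}{p - 4} = \frac{2 p}{-4 + p}$)
$Z{\left(B \right)} = B^{2}$ ($Z{\left(B \right)} = B B = B^{2}$)
$q{\left(v \right)} = - \frac{1}{2}$ ($q{\left(v \right)} = 2 + \frac{1}{2} \left(-5\right) = 2 - \frac{5}{2} = - \frac{1}{2}$)
$\left(\frac{1}{Z{\left(-9 \right)} + x{\left(-20 \right)}} + q{\left(-10 \right)}\right) 346 = \left(\frac{1}{\left(-9\right)^{2} + 2 \left(-20\right) \frac{1}{-4 - 20}} - \frac{1}{2}\right) 346 = \left(\frac{1}{81 + 2 \left(-20\right) \frac{1}{-24}} - \frac{1}{2}\right) 346 = \left(\frac{1}{81 + 2 \left(-20\right) \left(- \frac{1}{24}\right)} - \frac{1}{2}\right) 346 = \left(\frac{1}{81 + \frac{5}{3}} - \frac{1}{2}\right) 346 = \left(\frac{1}{\frac{248}{3}} - \frac{1}{2}\right) 346 = \left(\frac{3}{248} - \frac{1}{2}\right) 346 = \left(- \frac{121}{248}\right) 346 = - \frac{20933}{124}$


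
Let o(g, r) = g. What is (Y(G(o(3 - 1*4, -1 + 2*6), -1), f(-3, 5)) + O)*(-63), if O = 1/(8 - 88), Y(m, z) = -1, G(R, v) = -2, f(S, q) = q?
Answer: 5103/80 ≈ 63.787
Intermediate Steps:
O = -1/80 (O = 1/(-80) = -1/80 ≈ -0.012500)
(Y(G(o(3 - 1*4, -1 + 2*6), -1), f(-3, 5)) + O)*(-63) = (-1 - 1/80)*(-63) = -81/80*(-63) = 5103/80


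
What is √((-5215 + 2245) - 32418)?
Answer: 6*I*√983 ≈ 188.12*I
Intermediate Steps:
√((-5215 + 2245) - 32418) = √(-2970 - 32418) = √(-35388) = 6*I*√983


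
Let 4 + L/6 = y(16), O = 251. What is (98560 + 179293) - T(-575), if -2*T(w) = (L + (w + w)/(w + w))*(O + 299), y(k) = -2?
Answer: 268228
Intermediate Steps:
L = -36 (L = -24 + 6*(-2) = -24 - 12 = -36)
T(w) = 9625 (T(w) = -(-36 + (w + w)/(w + w))*(251 + 299)/2 = -(-36 + (2*w)/((2*w)))*550/2 = -(-36 + (2*w)*(1/(2*w)))*550/2 = -(-36 + 1)*550/2 = -(-35)*550/2 = -½*(-19250) = 9625)
(98560 + 179293) - T(-575) = (98560 + 179293) - 1*9625 = 277853 - 9625 = 268228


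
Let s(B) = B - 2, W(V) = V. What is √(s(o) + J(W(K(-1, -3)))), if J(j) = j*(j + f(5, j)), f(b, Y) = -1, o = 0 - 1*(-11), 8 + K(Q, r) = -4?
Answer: √165 ≈ 12.845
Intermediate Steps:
K(Q, r) = -12 (K(Q, r) = -8 - 4 = -12)
o = 11 (o = 0 + 11 = 11)
J(j) = j*(-1 + j) (J(j) = j*(j - 1) = j*(-1 + j))
s(B) = -2 + B
√(s(o) + J(W(K(-1, -3)))) = √((-2 + 11) - 12*(-1 - 12)) = √(9 - 12*(-13)) = √(9 + 156) = √165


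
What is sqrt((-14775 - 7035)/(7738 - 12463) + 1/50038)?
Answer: sqrt(127419007154110)/5253990 ≈ 2.1485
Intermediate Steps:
sqrt((-14775 - 7035)/(7738 - 12463) + 1/50038) = sqrt(-21810/(-4725) + 1/50038) = sqrt(-21810*(-1/4725) + 1/50038) = sqrt(1454/315 + 1/50038) = sqrt(72755567/15761970) = sqrt(127419007154110)/5253990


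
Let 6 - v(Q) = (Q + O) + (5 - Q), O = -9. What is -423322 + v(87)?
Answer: -423312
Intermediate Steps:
v(Q) = 10 (v(Q) = 6 - ((Q - 9) + (5 - Q)) = 6 - ((-9 + Q) + (5 - Q)) = 6 - 1*(-4) = 6 + 4 = 10)
-423322 + v(87) = -423322 + 10 = -423312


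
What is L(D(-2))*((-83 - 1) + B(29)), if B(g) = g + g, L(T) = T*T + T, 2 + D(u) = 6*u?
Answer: -4732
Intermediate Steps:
D(u) = -2 + 6*u
L(T) = T + T² (L(T) = T² + T = T + T²)
B(g) = 2*g
L(D(-2))*((-83 - 1) + B(29)) = ((-2 + 6*(-2))*(1 + (-2 + 6*(-2))))*((-83 - 1) + 2*29) = ((-2 - 12)*(1 + (-2 - 12)))*(-84 + 58) = -14*(1 - 14)*(-26) = -14*(-13)*(-26) = 182*(-26) = -4732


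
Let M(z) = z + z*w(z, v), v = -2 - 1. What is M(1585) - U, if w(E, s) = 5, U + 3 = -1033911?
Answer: 1043424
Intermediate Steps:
v = -3
U = -1033914 (U = -3 - 1033911 = -1033914)
M(z) = 6*z (M(z) = z + z*5 = z + 5*z = 6*z)
M(1585) - U = 6*1585 - 1*(-1033914) = 9510 + 1033914 = 1043424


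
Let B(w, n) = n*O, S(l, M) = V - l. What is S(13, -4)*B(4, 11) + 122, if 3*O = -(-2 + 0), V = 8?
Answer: 256/3 ≈ 85.333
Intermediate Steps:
S(l, M) = 8 - l
O = ⅔ (O = (-(-2 + 0))/3 = (-1*(-2))/3 = (⅓)*2 = ⅔ ≈ 0.66667)
B(w, n) = 2*n/3 (B(w, n) = n*(⅔) = 2*n/3)
S(13, -4)*B(4, 11) + 122 = (8 - 1*13)*((⅔)*11) + 122 = (8 - 13)*(22/3) + 122 = -5*22/3 + 122 = -110/3 + 122 = 256/3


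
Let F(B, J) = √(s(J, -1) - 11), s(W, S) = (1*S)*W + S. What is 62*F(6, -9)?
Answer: 62*I*√3 ≈ 107.39*I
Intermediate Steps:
s(W, S) = S + S*W (s(W, S) = S*W + S = S + S*W)
F(B, J) = √(-12 - J) (F(B, J) = √(-(1 + J) - 11) = √((-1 - J) - 11) = √(-12 - J))
62*F(6, -9) = 62*√(-12 - 1*(-9)) = 62*√(-12 + 9) = 62*√(-3) = 62*(I*√3) = 62*I*√3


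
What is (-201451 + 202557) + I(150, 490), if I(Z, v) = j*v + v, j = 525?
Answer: 258846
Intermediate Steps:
I(Z, v) = 526*v (I(Z, v) = 525*v + v = 526*v)
(-201451 + 202557) + I(150, 490) = (-201451 + 202557) + 526*490 = 1106 + 257740 = 258846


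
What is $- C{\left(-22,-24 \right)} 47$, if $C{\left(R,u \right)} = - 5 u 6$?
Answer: $-33840$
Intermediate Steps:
$C{\left(R,u \right)} = - 30 u$
$- C{\left(-22,-24 \right)} 47 = - \left(-30\right) \left(-24\right) 47 = \left(-1\right) 720 \cdot 47 = \left(-720\right) 47 = -33840$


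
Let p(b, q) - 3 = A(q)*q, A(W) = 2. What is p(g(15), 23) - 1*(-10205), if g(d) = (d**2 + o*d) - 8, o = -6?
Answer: 10254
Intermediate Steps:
g(d) = -8 + d**2 - 6*d (g(d) = (d**2 - 6*d) - 8 = -8 + d**2 - 6*d)
p(b, q) = 3 + 2*q
p(g(15), 23) - 1*(-10205) = (3 + 2*23) - 1*(-10205) = (3 + 46) + 10205 = 49 + 10205 = 10254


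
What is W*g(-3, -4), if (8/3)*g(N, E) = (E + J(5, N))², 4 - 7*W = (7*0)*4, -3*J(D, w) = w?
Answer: 27/14 ≈ 1.9286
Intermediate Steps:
J(D, w) = -w/3
W = 4/7 (W = 4/7 - 7*0*4/7 = 4/7 - 0*4 = 4/7 - ⅐*0 = 4/7 + 0 = 4/7 ≈ 0.57143)
g(N, E) = 3*(E - N/3)²/8
W*g(-3, -4) = 4*((-1*(-3) + 3*(-4))²/24)/7 = 4*((3 - 12)²/24)/7 = 4*((1/24)*(-9)²)/7 = 4*((1/24)*81)/7 = (4/7)*(27/8) = 27/14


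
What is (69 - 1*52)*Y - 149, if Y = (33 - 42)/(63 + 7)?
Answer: -10583/70 ≈ -151.19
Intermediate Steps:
Y = -9/70 ≈ -0.12857
(69 - 1*52)*Y - 149 = (69 - 1*52)*(-9/70) - 149 = (69 - 52)*(-9/70) - 149 = 17*(-9/70) - 149 = -153/70 - 149 = -10583/70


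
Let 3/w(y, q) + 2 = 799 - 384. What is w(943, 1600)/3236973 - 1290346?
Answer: -575008220725917/445623283 ≈ -1.2903e+6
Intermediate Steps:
w(y, q) = 3/413 (w(y, q) = 3/(-2 + (799 - 384)) = 3/(-2 + 415) = 3/413)
w(943, 1600)/3236973 - 1290346 = (3/413)/3236973 - 1290346 = (3/413)*(1/3236973) - 1290346 = 1/445623283 - 1290346 = -575008220725917/445623283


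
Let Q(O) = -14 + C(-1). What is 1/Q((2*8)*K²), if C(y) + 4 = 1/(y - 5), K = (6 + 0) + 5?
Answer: -6/109 ≈ -0.055046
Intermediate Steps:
K = 11 (K = 6 + 5 = 11)
C(y) = -4 + 1/(-5 + y) (C(y) = -4 + 1/(y - 5) = -4 + 1/(-5 + y))
Q(O) = -109/6 (Q(O) = -14 + (21 - 4*(-1))/(-5 - 1) = -14 + (21 + 4)/(-6) = -14 - ⅙*25 = -14 - 25/6 = -109/6)
1/Q((2*8)*K²) = 1/(-109/6) = -6/109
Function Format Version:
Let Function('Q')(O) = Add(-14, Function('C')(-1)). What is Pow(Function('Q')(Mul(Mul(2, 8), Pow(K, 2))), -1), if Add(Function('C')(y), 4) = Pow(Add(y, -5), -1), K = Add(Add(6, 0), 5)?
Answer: Rational(-6, 109) ≈ -0.055046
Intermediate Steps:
K = 11 (K = Add(6, 5) = 11)
Function('C')(y) = Add(-4, Pow(Add(-5, y), -1)) (Function('C')(y) = Add(-4, Pow(Add(y, -5), -1)) = Add(-4, Pow(Add(-5, y), -1)))
Function('Q')(O) = Rational(-109, 6) (Function('Q')(O) = Add(-14, Mul(Pow(Add(-5, -1), -1), Add(21, Mul(-4, -1)))) = Add(-14, Mul(Pow(-6, -1), Add(21, 4))) = Add(-14, Mul(Rational(-1, 6), 25)) = Add(-14, Rational(-25, 6)) = Rational(-109, 6))
Pow(Function('Q')(Mul(Mul(2, 8), Pow(K, 2))), -1) = Pow(Rational(-109, 6), -1) = Rational(-6, 109)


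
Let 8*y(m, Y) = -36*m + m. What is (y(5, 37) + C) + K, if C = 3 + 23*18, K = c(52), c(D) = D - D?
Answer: 3161/8 ≈ 395.13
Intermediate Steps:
c(D) = 0
K = 0
y(m, Y) = -35*m/8 (y(m, Y) = (-36*m + m)/8 = (-35*m)/8 = -35*m/8)
C = 417 (C = 3 + 414 = 417)
(y(5, 37) + C) + K = (-35/8*5 + 417) + 0 = (-175/8 + 417) + 0 = 3161/8 + 0 = 3161/8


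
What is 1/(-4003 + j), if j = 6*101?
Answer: -1/3397 ≈ -0.00029438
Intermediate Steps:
j = 606
1/(-4003 + j) = 1/(-4003 + 606) = 1/(-3397) = -1/3397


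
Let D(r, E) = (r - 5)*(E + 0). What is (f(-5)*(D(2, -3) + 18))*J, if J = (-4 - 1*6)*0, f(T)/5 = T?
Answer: 0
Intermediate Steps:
f(T) = 5*T
D(r, E) = E*(-5 + r) (D(r, E) = (-5 + r)*E = E*(-5 + r))
J = 0 (J = (-4 - 6)*0 = -10*0 = 0)
(f(-5)*(D(2, -3) + 18))*J = ((5*(-5))*(-3*(-5 + 2) + 18))*0 = -25*(-3*(-3) + 18)*0 = -25*(9 + 18)*0 = -25*27*0 = -675*0 = 0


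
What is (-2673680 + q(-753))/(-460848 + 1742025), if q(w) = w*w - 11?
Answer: -2106682/1281177 ≈ -1.6443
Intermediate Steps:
q(w) = -11 + w² (q(w) = w² - 11 = -11 + w²)
(-2673680 + q(-753))/(-460848 + 1742025) = (-2673680 + (-11 + (-753)²))/(-460848 + 1742025) = (-2673680 + (-11 + 567009))/1281177 = (-2673680 + 566998)*(1/1281177) = -2106682*1/1281177 = -2106682/1281177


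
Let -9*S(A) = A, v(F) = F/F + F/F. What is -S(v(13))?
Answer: 2/9 ≈ 0.22222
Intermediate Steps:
v(F) = 2 (v(F) = 1 + 1 = 2)
S(A) = -A/9
-S(v(13)) = -(-1)*2/9 = -1*(-2/9) = 2/9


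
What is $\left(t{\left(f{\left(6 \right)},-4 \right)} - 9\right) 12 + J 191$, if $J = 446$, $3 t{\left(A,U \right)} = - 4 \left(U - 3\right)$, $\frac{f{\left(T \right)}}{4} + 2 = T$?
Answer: $85190$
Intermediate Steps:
$f{\left(T \right)} = -8 + 4 T$
$t{\left(A,U \right)} = 4 - \frac{4 U}{3}$ ($t{\left(A,U \right)} = \frac{\left(-4\right) \left(U - 3\right)}{3} = \frac{\left(-4\right) \left(-3 + U\right)}{3} = \frac{12 - 4 U}{3} = 4 - \frac{4 U}{3}$)
$\left(t{\left(f{\left(6 \right)},-4 \right)} - 9\right) 12 + J 191 = \left(\left(4 - - \frac{16}{3}\right) - 9\right) 12 + 446 \cdot 191 = \left(\left(4 + \frac{16}{3}\right) - 9\right) 12 + 85186 = \left(\frac{28}{3} - 9\right) 12 + 85186 = \frac{1}{3} \cdot 12 + 85186 = 4 + 85186 = 85190$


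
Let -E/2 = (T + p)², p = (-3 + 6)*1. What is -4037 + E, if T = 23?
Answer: -5389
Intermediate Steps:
p = 3 (p = 3*1 = 3)
E = -1352 (E = -2*(23 + 3)² = -2*26² = -2*676 = -1352)
-4037 + E = -4037 - 1352 = -5389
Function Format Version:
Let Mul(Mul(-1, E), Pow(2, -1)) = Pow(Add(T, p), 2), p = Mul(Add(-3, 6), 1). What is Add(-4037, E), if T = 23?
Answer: -5389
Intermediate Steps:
p = 3 (p = Mul(3, 1) = 3)
E = -1352 (E = Mul(-2, Pow(Add(23, 3), 2)) = Mul(-2, Pow(26, 2)) = Mul(-2, 676) = -1352)
Add(-4037, E) = Add(-4037, -1352) = -5389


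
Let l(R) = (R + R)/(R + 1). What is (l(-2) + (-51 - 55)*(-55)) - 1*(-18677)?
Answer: 24511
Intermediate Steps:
l(R) = 2*R/(1 + R) (l(R) = (2*R)/(1 + R) = 2*R/(1 + R))
(l(-2) + (-51 - 55)*(-55)) - 1*(-18677) = (2*(-2)/(1 - 2) + (-51 - 55)*(-55)) - 1*(-18677) = (2*(-2)/(-1) - 106*(-55)) + 18677 = (2*(-2)*(-1) + 5830) + 18677 = (4 + 5830) + 18677 = 5834 + 18677 = 24511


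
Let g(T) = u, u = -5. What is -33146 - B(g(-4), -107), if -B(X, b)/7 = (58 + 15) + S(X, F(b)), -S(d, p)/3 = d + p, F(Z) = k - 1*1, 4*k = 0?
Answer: -32509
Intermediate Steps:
k = 0 (k = (¼)*0 = 0)
F(Z) = -1 (F(Z) = 0 - 1*1 = 0 - 1 = -1)
g(T) = -5
S(d, p) = -3*d - 3*p (S(d, p) = -3*(d + p) = -3*d - 3*p)
B(X, b) = -532 + 21*X (B(X, b) = -7*((58 + 15) + (-3*X - 3*(-1))) = -7*(73 + (-3*X + 3)) = -7*(73 + (3 - 3*X)) = -7*(76 - 3*X) = -532 + 21*X)
-33146 - B(g(-4), -107) = -33146 - (-532 + 21*(-5)) = -33146 - (-532 - 105) = -33146 - 1*(-637) = -33146 + 637 = -32509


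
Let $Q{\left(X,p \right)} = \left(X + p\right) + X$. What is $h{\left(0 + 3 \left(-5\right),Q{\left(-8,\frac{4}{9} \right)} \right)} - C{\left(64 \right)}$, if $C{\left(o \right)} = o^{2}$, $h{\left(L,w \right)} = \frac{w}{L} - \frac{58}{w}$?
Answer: $- \frac{7732433}{1890} \approx -4091.2$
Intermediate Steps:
$Q{\left(X,p \right)} = p + 2 X$
$h{\left(L,w \right)} = - \frac{58}{w} + \frac{w}{L}$
$h{\left(0 + 3 \left(-5\right),Q{\left(-8,\frac{4}{9} \right)} \right)} - C{\left(64 \right)} = \left(- \frac{58}{\frac{4}{9} + 2 \left(-8\right)} + \frac{\frac{4}{9} + 2 \left(-8\right)}{0 + 3 \left(-5\right)}\right) - 64^{2} = \left(- \frac{58}{4 \cdot \frac{1}{9} - 16} + \frac{4 \cdot \frac{1}{9} - 16}{0 - 15}\right) - 4096 = \left(- \frac{58}{\frac{4}{9} - 16} + \frac{\frac{4}{9} - 16}{-15}\right) - 4096 = \left(- \frac{58}{- \frac{140}{9}} - - \frac{28}{27}\right) - 4096 = \left(\left(-58\right) \left(- \frac{9}{140}\right) + \frac{28}{27}\right) - 4096 = \left(\frac{261}{70} + \frac{28}{27}\right) - 4096 = \frac{9007}{1890} - 4096 = - \frac{7732433}{1890}$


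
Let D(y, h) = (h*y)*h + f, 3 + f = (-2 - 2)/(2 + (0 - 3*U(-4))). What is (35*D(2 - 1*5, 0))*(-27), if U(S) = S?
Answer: 3105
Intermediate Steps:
f = -23/7 (f = -3 + (-2 - 2)/(2 + (0 - 3*(-4))) = -3 - 4/(2 + (0 + 12)) = -3 - 4/(2 + 12) = -3 - 4/14 = -3 - 4*1/14 = -3 - 2/7 = -23/7 ≈ -3.2857)
D(y, h) = -23/7 + y*h**2 (D(y, h) = (h*y)*h - 23/7 = y*h**2 - 23/7 = -23/7 + y*h**2)
(35*D(2 - 1*5, 0))*(-27) = (35*(-23/7 + (2 - 1*5)*0**2))*(-27) = (35*(-23/7 + (2 - 5)*0))*(-27) = (35*(-23/7 - 3*0))*(-27) = (35*(-23/7 + 0))*(-27) = (35*(-23/7))*(-27) = -115*(-27) = 3105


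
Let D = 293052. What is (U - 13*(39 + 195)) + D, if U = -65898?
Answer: 224112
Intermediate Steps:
(U - 13*(39 + 195)) + D = (-65898 - 13*(39 + 195)) + 293052 = (-65898 - 13*234) + 293052 = (-65898 - 3042) + 293052 = -68940 + 293052 = 224112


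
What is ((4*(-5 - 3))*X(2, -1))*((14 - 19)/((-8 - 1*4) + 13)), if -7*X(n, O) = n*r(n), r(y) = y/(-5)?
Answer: 128/7 ≈ 18.286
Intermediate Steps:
r(y) = -y/5 (r(y) = y*(-1/5) = -y/5)
X(n, O) = n**2/35 (X(n, O) = -n*(-n/5)/7 = -(-1)*n**2/35 = n**2/35)
((4*(-5 - 3))*X(2, -1))*((14 - 19)/((-8 - 1*4) + 13)) = ((4*(-5 - 3))*((1/35)*2**2))*((14 - 19)/((-8 - 1*4) + 13)) = ((4*(-8))*((1/35)*4))*(-5/((-8 - 4) + 13)) = (-32*4/35)*(-5/(-12 + 13)) = -(-128)/(7*1) = -(-128)/7 = -128/35*(-5) = 128/7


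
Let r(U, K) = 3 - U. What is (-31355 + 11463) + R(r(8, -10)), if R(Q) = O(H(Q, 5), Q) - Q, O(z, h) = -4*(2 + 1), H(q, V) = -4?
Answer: -19899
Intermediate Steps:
O(z, h) = -12 (O(z, h) = -4*3 = -12)
R(Q) = -12 - Q
(-31355 + 11463) + R(r(8, -10)) = (-31355 + 11463) + (-12 - (3 - 1*8)) = -19892 + (-12 - (3 - 8)) = -19892 + (-12 - 1*(-5)) = -19892 + (-12 + 5) = -19892 - 7 = -19899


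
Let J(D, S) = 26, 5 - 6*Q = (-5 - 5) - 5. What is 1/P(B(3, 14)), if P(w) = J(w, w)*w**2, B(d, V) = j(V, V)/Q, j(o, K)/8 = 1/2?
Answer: 25/936 ≈ 0.026709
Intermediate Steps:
j(o, K) = 4 (j(o, K) = 8/2 = 8*(1/2) = 4)
Q = 10/3 (Q = 5/6 - ((-5 - 5) - 5)/6 = 5/6 - (-10 - 5)/6 = 5/6 - 1/6*(-15) = 5/6 + 5/2 = 10/3 ≈ 3.3333)
B(d, V) = 6/5 (B(d, V) = 4/(10/3) = 4*(3/10) = 6/5)
P(w) = 26*w**2
1/P(B(3, 14)) = 1/(26*(6/5)**2) = 1/(26*(36/25)) = 1/(936/25) = 25/936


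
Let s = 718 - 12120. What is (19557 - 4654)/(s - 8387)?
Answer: -2129/2827 ≈ -0.75310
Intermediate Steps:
s = -11402
(19557 - 4654)/(s - 8387) = (19557 - 4654)/(-11402 - 8387) = 14903/(-19789) = 14903*(-1/19789) = -2129/2827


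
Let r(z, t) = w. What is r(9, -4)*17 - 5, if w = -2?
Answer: -39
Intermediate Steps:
r(z, t) = -2
r(9, -4)*17 - 5 = -2*17 - 5 = -34 - 5 = -39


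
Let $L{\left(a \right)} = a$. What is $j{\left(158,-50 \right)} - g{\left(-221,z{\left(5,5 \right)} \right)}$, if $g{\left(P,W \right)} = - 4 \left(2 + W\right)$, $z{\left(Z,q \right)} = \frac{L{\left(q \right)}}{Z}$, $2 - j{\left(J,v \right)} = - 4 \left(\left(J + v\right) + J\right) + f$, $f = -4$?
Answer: $1082$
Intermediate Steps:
$j{\left(J,v \right)} = 6 + 4 v + 8 J$ ($j{\left(J,v \right)} = 2 - \left(- 4 \left(\left(J + v\right) + J\right) - 4\right) = 2 - \left(- 4 \left(v + 2 J\right) - 4\right) = 2 - \left(\left(- 8 J - 4 v\right) - 4\right) = 2 - \left(-4 - 8 J - 4 v\right) = 2 + \left(4 + 4 v + 8 J\right) = 6 + 4 v + 8 J$)
$z{\left(Z,q \right)} = \frac{q}{Z}$
$g{\left(P,W \right)} = -8 - 4 W$
$j{\left(158,-50 \right)} - g{\left(-221,z{\left(5,5 \right)} \right)} = \left(6 + 4 \left(-50\right) + 8 \cdot 158\right) - \left(-8 - 4 \cdot \frac{5}{5}\right) = \left(6 - 200 + 1264\right) - \left(-8 - 4 \cdot 5 \cdot \frac{1}{5}\right) = 1070 - \left(-8 - 4\right) = 1070 - -12 = 1070 + 12 = 1082$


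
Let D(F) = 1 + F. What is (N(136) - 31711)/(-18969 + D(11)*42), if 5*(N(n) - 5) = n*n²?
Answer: -785642/30775 ≈ -25.529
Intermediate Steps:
N(n) = 5 + n³/5 (N(n) = 5 + (n*n²)/5 = 5 + n³/5)
(N(136) - 31711)/(-18969 + D(11)*42) = ((5 + (⅕)*136³) - 31711)/(-18969 + (1 + 11)*42) = ((5 + (⅕)*2515456) - 31711)/(-18969 + 12*42) = ((5 + 2515456/5) - 31711)/(-18969 + 504) = (2515481/5 - 31711)/(-18465) = (2356926/5)*(-1/18465) = -785642/30775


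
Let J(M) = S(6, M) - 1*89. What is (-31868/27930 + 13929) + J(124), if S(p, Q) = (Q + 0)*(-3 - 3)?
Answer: 182869706/13965 ≈ 13095.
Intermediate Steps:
S(p, Q) = -6*Q (S(p, Q) = Q*(-6) = -6*Q)
J(M) = -89 - 6*M (J(M) = -6*M - 1*89 = -6*M - 89 = -89 - 6*M)
(-31868/27930 + 13929) + J(124) = (-31868/27930 + 13929) + (-89 - 6*124) = (-31868*1/27930 + 13929) + (-89 - 744) = (-15934/13965 + 13929) - 833 = 194502551/13965 - 833 = 182869706/13965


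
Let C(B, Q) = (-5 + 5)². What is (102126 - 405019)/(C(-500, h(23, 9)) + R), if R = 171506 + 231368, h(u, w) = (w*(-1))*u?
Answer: -302893/402874 ≈ -0.75183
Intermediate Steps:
h(u, w) = -u*w (h(u, w) = (-w)*u = -u*w)
C(B, Q) = 0 (C(B, Q) = 0² = 0)
R = 402874
(102126 - 405019)/(C(-500, h(23, 9)) + R) = (102126 - 405019)/(0 + 402874) = -302893/402874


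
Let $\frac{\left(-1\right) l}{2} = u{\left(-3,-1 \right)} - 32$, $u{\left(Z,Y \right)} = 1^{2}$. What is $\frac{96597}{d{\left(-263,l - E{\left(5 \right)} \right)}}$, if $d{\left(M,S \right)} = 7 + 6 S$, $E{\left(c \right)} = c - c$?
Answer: $\frac{96597}{379} \approx 254.87$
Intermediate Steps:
$u{\left(Z,Y \right)} = 1$
$E{\left(c \right)} = 0$
$l = 62$ ($l = - 2 \left(1 - 32\right) = \left(-2\right) \left(-31\right) = 62$)
$\frac{96597}{d{\left(-263,l - E{\left(5 \right)} \right)}} = \frac{96597}{7 + 6 \left(62 - 0\right)} = \frac{96597}{7 + 6 \left(62 + 0\right)} = \frac{96597}{7 + 6 \cdot 62} = \frac{96597}{7 + 372} = \frac{96597}{379}$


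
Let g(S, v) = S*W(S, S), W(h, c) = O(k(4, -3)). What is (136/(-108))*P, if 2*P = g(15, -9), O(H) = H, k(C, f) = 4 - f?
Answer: -595/9 ≈ -66.111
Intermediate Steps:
W(h, c) = 7 (W(h, c) = 4 - 1*(-3) = 4 + 3 = 7)
g(S, v) = 7*S (g(S, v) = S*7 = 7*S)
P = 105/2 (P = (7*15)/2 = (½)*105 = 105/2 ≈ 52.500)
(136/(-108))*P = (136/(-108))*(105/2) = (136*(-1/108))*(105/2) = -34/27*105/2 = -595/9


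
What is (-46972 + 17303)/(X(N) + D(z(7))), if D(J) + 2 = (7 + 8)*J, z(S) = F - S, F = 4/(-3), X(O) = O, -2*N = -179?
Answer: 59338/75 ≈ 791.17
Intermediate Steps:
N = 179/2 (N = -½*(-179) = 179/2 ≈ 89.500)
F = -4/3 (F = 4*(-⅓) = -4/3 ≈ -1.3333)
z(S) = -4/3 - S
D(J) = -2 + 15*J (D(J) = -2 + (7 + 8)*J = -2 + 15*J)
(-46972 + 17303)/(X(N) + D(z(7))) = (-46972 + 17303)/(179/2 + (-2 + 15*(-4/3 - 1*7))) = -29669/(179/2 + (-2 + 15*(-4/3 - 7))) = -29669/(179/2 + (-2 + 15*(-25/3))) = -29669/(179/2 + (-2 - 125)) = -29669/(179/2 - 127) = -29669/(-75/2) = -29669*(-2/75) = 59338/75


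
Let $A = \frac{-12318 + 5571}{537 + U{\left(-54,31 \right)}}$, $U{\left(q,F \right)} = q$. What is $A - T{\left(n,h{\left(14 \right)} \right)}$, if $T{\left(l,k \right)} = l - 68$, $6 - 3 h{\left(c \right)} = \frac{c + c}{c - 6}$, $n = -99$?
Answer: $\frac{24638}{161} \approx 153.03$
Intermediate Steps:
$h{\left(c \right)} = 2 - \frac{2 c}{3 \left(-6 + c\right)}$ ($h{\left(c \right)} = 2 - \frac{\left(c + c\right) \frac{1}{c - 6}}{3} = 2 - \frac{2 c \frac{1}{-6 + c}}{3} = 2 - \frac{2 c}{3 \left(-6 + c\right)}$)
$A = - \frac{2249}{161}$ ($A = \frac{-12318 + 5571}{537 - 54} = - \frac{6747}{483} = \left(-6747\right) \frac{1}{483} = - \frac{2249}{161} \approx -13.969$)
$T{\left(l,k \right)} = -68 + l$
$A - T{\left(n,h{\left(14 \right)} \right)} = - \frac{2249}{161} - \left(-68 - 99\right) = - \frac{2249}{161} - -167 = - \frac{2249}{161} + 167 = \frac{24638}{161}$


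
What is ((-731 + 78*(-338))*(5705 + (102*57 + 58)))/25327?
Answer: -313678815/25327 ≈ -12385.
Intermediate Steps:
((-731 + 78*(-338))*(5705 + (102*57 + 58)))/25327 = ((-731 - 26364)*(5705 + (5814 + 58)))*(1/25327) = -27095*(5705 + 5872)*(1/25327) = -27095*11577*(1/25327) = -313678815*1/25327 = -313678815/25327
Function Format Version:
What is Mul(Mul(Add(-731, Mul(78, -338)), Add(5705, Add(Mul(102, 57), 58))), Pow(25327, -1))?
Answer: Rational(-313678815, 25327) ≈ -12385.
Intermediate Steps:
Mul(Mul(Add(-731, Mul(78, -338)), Add(5705, Add(Mul(102, 57), 58))), Pow(25327, -1)) = Mul(Mul(Add(-731, -26364), Add(5705, Add(5814, 58))), Rational(1, 25327)) = Mul(Mul(-27095, Add(5705, 5872)), Rational(1, 25327)) = Mul(Mul(-27095, 11577), Rational(1, 25327)) = Mul(-313678815, Rational(1, 25327)) = Rational(-313678815, 25327)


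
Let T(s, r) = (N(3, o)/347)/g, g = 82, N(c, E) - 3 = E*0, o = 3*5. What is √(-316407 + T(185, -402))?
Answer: 5*I*√10246905441114/28454 ≈ 562.5*I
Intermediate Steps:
o = 15
N(c, E) = 3 (N(c, E) = 3 + E*0 = 3 + 0 = 3)
T(s, r) = 3/28454 (T(s, r) = (3/347)/82 = (3*(1/347))*(1/82) = (3/347)*(1/82) = 3/28454)
√(-316407 + T(185, -402)) = √(-316407 + 3/28454) = √(-9003044775/28454) = 5*I*√10246905441114/28454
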